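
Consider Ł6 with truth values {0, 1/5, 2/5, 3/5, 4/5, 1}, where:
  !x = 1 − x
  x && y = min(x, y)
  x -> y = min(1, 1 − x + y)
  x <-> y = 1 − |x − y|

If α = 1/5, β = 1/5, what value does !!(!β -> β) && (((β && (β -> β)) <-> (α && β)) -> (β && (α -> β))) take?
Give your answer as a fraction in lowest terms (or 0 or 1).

1/5

!β = !1/5 = 4/5
!β -> β = 4/5 -> 1/5 = 2/5
!(!β -> β) = !2/5 = 3/5
!!(!β -> β) = !3/5 = 2/5
β -> β = 1/5 -> 1/5 = 1
β && (β -> β) = 1/5 && 1 = 1/5
α && β = 1/5 && 1/5 = 1/5
(β && (β -> β)) <-> (α && β) = 1/5 <-> 1/5 = 1
α -> β = 1/5 -> 1/5 = 1
β && (α -> β) = 1/5 && 1 = 1/5
((β && (β -> β)) <-> (α && β)) -> (β && (α -> β)) = 1 -> 1/5 = 1/5
!!(!β -> β) && (((β && (β -> β)) <-> (α && β)) -> (β && (α -> β))) = 2/5 && 1/5 = 1/5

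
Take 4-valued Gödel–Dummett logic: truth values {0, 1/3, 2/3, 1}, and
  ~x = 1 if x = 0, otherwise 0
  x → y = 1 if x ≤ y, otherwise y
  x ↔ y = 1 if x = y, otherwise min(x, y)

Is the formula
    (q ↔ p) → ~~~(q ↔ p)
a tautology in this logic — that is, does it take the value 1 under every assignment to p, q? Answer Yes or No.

No

Counterexample: take p = 0, q = 0.
q ↔ p = 0 ↔ 0 = 1
q ↔ p = 0 ↔ 0 = 1
~(q ↔ p) = ~1 = 0
~~(q ↔ p) = ~0 = 1
~~~(q ↔ p) = ~1 = 0
(q ↔ p) → ~~~(q ↔ p) = 1 → 0 = 0
This gives 0 ≠ 1.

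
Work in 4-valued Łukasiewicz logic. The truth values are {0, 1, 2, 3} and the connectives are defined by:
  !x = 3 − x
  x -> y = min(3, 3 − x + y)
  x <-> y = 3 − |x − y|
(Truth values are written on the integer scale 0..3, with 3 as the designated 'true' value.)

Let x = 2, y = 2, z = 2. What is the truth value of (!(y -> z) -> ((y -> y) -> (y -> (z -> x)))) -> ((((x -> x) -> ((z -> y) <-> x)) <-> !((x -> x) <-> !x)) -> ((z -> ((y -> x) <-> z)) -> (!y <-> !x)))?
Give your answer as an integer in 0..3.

3

y -> z = 2 -> 2 = 3
!(y -> z) = !3 = 0
y -> y = 2 -> 2 = 3
z -> x = 2 -> 2 = 3
y -> (z -> x) = 2 -> 3 = 3
(y -> y) -> (y -> (z -> x)) = 3 -> 3 = 3
!(y -> z) -> ((y -> y) -> (y -> (z -> x))) = 0 -> 3 = 3
x -> x = 2 -> 2 = 3
z -> y = 2 -> 2 = 3
(z -> y) <-> x = 3 <-> 2 = 2
(x -> x) -> ((z -> y) <-> x) = 3 -> 2 = 2
x -> x = 2 -> 2 = 3
!x = !2 = 1
(x -> x) <-> !x = 3 <-> 1 = 1
!((x -> x) <-> !x) = !1 = 2
((x -> x) -> ((z -> y) <-> x)) <-> !((x -> x) <-> !x) = 2 <-> 2 = 3
y -> x = 2 -> 2 = 3
(y -> x) <-> z = 3 <-> 2 = 2
z -> ((y -> x) <-> z) = 2 -> 2 = 3
!y = !2 = 1
!x = !2 = 1
!y <-> !x = 1 <-> 1 = 3
(z -> ((y -> x) <-> z)) -> (!y <-> !x) = 3 -> 3 = 3
(((x -> x) -> ((z -> y) <-> x)) <-> !((x -> x) <-> !x)) -> ((z -> ((y -> x) <-> z)) -> (!y <-> !x)) = 3 -> 3 = 3
(!(y -> z) -> ((y -> y) -> (y -> (z -> x)))) -> ((((x -> x) -> ((z -> y) <-> x)) <-> !((x -> x) <-> !x)) -> ((z -> ((y -> x) <-> z)) -> (!y <-> !x))) = 3 -> 3 = 3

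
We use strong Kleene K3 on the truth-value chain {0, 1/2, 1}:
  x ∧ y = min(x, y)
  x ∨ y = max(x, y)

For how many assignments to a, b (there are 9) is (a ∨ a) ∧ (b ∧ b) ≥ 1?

a = 0, b = 0 ↦ 0  <
a = 0, b = 1/2 ↦ 0  <
a = 0, b = 1 ↦ 0  <
a = 1/2, b = 0 ↦ 0  <
a = 1/2, b = 1/2 ↦ 1/2  <
a = 1/2, b = 1 ↦ 1/2  <
a = 1, b = 0 ↦ 0  <
a = 1, b = 1/2 ↦ 1/2  <
a = 1, b = 1 ↦ 1  ≥
So 1 of the 9 assignments meets the threshold.

1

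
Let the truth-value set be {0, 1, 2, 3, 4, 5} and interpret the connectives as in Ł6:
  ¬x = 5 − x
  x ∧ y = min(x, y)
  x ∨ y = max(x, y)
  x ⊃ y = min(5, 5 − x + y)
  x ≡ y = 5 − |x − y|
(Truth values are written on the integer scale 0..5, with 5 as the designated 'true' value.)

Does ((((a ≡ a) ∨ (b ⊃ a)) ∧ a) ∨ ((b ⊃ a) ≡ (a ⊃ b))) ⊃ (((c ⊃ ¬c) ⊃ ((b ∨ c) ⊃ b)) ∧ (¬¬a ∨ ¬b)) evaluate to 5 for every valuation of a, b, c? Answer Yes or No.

Counterexample: take a = 0, b = 0, c = 1.
a ≡ a = 0 ≡ 0 = 5
b ⊃ a = 0 ⊃ 0 = 5
(a ≡ a) ∨ (b ⊃ a) = 5 ∨ 5 = 5
((a ≡ a) ∨ (b ⊃ a)) ∧ a = 5 ∧ 0 = 0
b ⊃ a = 0 ⊃ 0 = 5
a ⊃ b = 0 ⊃ 0 = 5
(b ⊃ a) ≡ (a ⊃ b) = 5 ≡ 5 = 5
(((a ≡ a) ∨ (b ⊃ a)) ∧ a) ∨ ((b ⊃ a) ≡ (a ⊃ b)) = 0 ∨ 5 = 5
¬c = ¬1 = 4
c ⊃ ¬c = 1 ⊃ 4 = 5
b ∨ c = 0 ∨ 1 = 1
(b ∨ c) ⊃ b = 1 ⊃ 0 = 4
(c ⊃ ¬c) ⊃ ((b ∨ c) ⊃ b) = 5 ⊃ 4 = 4
¬a = ¬0 = 5
¬¬a = ¬5 = 0
¬b = ¬0 = 5
¬¬a ∨ ¬b = 0 ∨ 5 = 5
((c ⊃ ¬c) ⊃ ((b ∨ c) ⊃ b)) ∧ (¬¬a ∨ ¬b) = 4 ∧ 5 = 4
((((a ≡ a) ∨ (b ⊃ a)) ∧ a) ∨ ((b ⊃ a) ≡ (a ⊃ b))) ⊃ (((c ⊃ ¬c) ⊃ ((b ∨ c) ⊃ b)) ∧ (¬¬a ∨ ¬b)) = 5 ⊃ 4 = 4
This gives 4 ≠ 5.

No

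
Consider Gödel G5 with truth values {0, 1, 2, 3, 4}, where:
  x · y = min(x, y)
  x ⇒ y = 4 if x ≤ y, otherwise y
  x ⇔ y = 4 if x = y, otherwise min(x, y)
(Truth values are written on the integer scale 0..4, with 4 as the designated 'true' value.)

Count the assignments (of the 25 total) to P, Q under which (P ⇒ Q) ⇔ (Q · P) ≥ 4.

11

value 4: 11 assignments (counts)
value 3: 2 assignments
value 2: 3 assignments
value 1: 4 assignments
value 0: 5 assignments
So 11 of the 25 assignments meet the threshold.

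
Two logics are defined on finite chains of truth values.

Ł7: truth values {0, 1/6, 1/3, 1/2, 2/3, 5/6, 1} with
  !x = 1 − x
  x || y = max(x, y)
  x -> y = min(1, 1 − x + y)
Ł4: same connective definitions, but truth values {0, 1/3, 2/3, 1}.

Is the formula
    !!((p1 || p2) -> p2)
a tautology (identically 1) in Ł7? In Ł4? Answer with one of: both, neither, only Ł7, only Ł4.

In Ł7: at p1 = 1/6, p2 = 0 the value is 5/6 — not a tautology.
In Ł4: at p1 = 1/3, p2 = 0 the value is 2/3 — not a tautology.

neither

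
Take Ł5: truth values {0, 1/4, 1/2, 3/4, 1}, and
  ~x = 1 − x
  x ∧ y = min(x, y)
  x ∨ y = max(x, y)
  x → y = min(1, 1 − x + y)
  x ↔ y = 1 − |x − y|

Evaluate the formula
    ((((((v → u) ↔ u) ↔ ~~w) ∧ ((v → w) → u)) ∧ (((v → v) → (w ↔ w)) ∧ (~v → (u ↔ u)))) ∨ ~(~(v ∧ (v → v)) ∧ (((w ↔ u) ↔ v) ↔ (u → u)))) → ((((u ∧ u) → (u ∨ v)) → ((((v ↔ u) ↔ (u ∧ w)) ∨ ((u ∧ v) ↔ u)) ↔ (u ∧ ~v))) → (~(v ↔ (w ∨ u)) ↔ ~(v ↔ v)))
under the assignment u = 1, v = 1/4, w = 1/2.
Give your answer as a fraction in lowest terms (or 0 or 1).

v → u = 1/4 → 1 = 1
(v → u) ↔ u = 1 ↔ 1 = 1
~w = ~1/2 = 1/2
~~w = ~1/2 = 1/2
((v → u) ↔ u) ↔ ~~w = 1 ↔ 1/2 = 1/2
v → w = 1/4 → 1/2 = 1
(v → w) → u = 1 → 1 = 1
(((v → u) ↔ u) ↔ ~~w) ∧ ((v → w) → u) = 1/2 ∧ 1 = 1/2
v → v = 1/4 → 1/4 = 1
w ↔ w = 1/2 ↔ 1/2 = 1
(v → v) → (w ↔ w) = 1 → 1 = 1
~v = ~1/4 = 3/4
u ↔ u = 1 ↔ 1 = 1
~v → (u ↔ u) = 3/4 → 1 = 1
((v → v) → (w ↔ w)) ∧ (~v → (u ↔ u)) = 1 ∧ 1 = 1
((((v → u) ↔ u) ↔ ~~w) ∧ ((v → w) → u)) ∧ (((v → v) → (w ↔ w)) ∧ (~v → (u ↔ u))) = 1/2 ∧ 1 = 1/2
v → v = 1/4 → 1/4 = 1
v ∧ (v → v) = 1/4 ∧ 1 = 1/4
~(v ∧ (v → v)) = ~1/4 = 3/4
w ↔ u = 1/2 ↔ 1 = 1/2
(w ↔ u) ↔ v = 1/2 ↔ 1/4 = 3/4
u → u = 1 → 1 = 1
((w ↔ u) ↔ v) ↔ (u → u) = 3/4 ↔ 1 = 3/4
~(v ∧ (v → v)) ∧ (((w ↔ u) ↔ v) ↔ (u → u)) = 3/4 ∧ 3/4 = 3/4
~(~(v ∧ (v → v)) ∧ (((w ↔ u) ↔ v) ↔ (u → u))) = ~3/4 = 1/4
(((((v → u) ↔ u) ↔ ~~w) ∧ ((v → w) → u)) ∧ (((v → v) → (w ↔ w)) ∧ (~v → (u ↔ u)))) ∨ ~(~(v ∧ (v → v)) ∧ (((w ↔ u) ↔ v) ↔ (u → u))) = 1/2 ∨ 1/4 = 1/2
u ∧ u = 1 ∧ 1 = 1
u ∨ v = 1 ∨ 1/4 = 1
(u ∧ u) → (u ∨ v) = 1 → 1 = 1
v ↔ u = 1/4 ↔ 1 = 1/4
u ∧ w = 1 ∧ 1/2 = 1/2
(v ↔ u) ↔ (u ∧ w) = 1/4 ↔ 1/2 = 3/4
u ∧ v = 1 ∧ 1/4 = 1/4
(u ∧ v) ↔ u = 1/4 ↔ 1 = 1/4
((v ↔ u) ↔ (u ∧ w)) ∨ ((u ∧ v) ↔ u) = 3/4 ∨ 1/4 = 3/4
~v = ~1/4 = 3/4
u ∧ ~v = 1 ∧ 3/4 = 3/4
(((v ↔ u) ↔ (u ∧ w)) ∨ ((u ∧ v) ↔ u)) ↔ (u ∧ ~v) = 3/4 ↔ 3/4 = 1
((u ∧ u) → (u ∨ v)) → ((((v ↔ u) ↔ (u ∧ w)) ∨ ((u ∧ v) ↔ u)) ↔ (u ∧ ~v)) = 1 → 1 = 1
w ∨ u = 1/2 ∨ 1 = 1
v ↔ (w ∨ u) = 1/4 ↔ 1 = 1/4
~(v ↔ (w ∨ u)) = ~1/4 = 3/4
v ↔ v = 1/4 ↔ 1/4 = 1
~(v ↔ v) = ~1 = 0
~(v ↔ (w ∨ u)) ↔ ~(v ↔ v) = 3/4 ↔ 0 = 1/4
(((u ∧ u) → (u ∨ v)) → ((((v ↔ u) ↔ (u ∧ w)) ∨ ((u ∧ v) ↔ u)) ↔ (u ∧ ~v))) → (~(v ↔ (w ∨ u)) ↔ ~(v ↔ v)) = 1 → 1/4 = 1/4
((((((v → u) ↔ u) ↔ ~~w) ∧ ((v → w) → u)) ∧ (((v → v) → (w ↔ w)) ∧ (~v → (u ↔ u)))) ∨ ~(~(v ∧ (v → v)) ∧ (((w ↔ u) ↔ v) ↔ (u → u)))) → ((((u ∧ u) → (u ∨ v)) → ((((v ↔ u) ↔ (u ∧ w)) ∨ ((u ∧ v) ↔ u)) ↔ (u ∧ ~v))) → (~(v ↔ (w ∨ u)) ↔ ~(v ↔ v))) = 1/2 → 1/4 = 3/4

3/4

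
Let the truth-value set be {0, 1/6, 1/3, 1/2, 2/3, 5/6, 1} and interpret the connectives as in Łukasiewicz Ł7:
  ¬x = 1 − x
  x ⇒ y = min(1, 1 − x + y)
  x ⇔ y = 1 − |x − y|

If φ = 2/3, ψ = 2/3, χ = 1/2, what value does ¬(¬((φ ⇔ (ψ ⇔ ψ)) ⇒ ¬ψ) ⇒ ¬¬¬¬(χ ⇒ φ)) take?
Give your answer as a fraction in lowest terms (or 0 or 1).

0

ψ ⇔ ψ = 2/3 ⇔ 2/3 = 1
φ ⇔ (ψ ⇔ ψ) = 2/3 ⇔ 1 = 2/3
¬ψ = ¬2/3 = 1/3
(φ ⇔ (ψ ⇔ ψ)) ⇒ ¬ψ = 2/3 ⇒ 1/3 = 2/3
¬((φ ⇔ (ψ ⇔ ψ)) ⇒ ¬ψ) = ¬2/3 = 1/3
χ ⇒ φ = 1/2 ⇒ 2/3 = 1
¬(χ ⇒ φ) = ¬1 = 0
¬¬(χ ⇒ φ) = ¬0 = 1
¬¬¬(χ ⇒ φ) = ¬1 = 0
¬¬¬¬(χ ⇒ φ) = ¬0 = 1
¬((φ ⇔ (ψ ⇔ ψ)) ⇒ ¬ψ) ⇒ ¬¬¬¬(χ ⇒ φ) = 1/3 ⇒ 1 = 1
¬(¬((φ ⇔ (ψ ⇔ ψ)) ⇒ ¬ψ) ⇒ ¬¬¬¬(χ ⇒ φ)) = ¬1 = 0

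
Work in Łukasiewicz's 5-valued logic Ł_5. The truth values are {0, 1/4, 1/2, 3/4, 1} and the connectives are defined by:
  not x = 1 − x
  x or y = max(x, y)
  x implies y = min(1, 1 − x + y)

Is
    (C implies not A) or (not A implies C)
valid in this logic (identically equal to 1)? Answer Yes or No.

At A = 0, C = 3/4, for instance:
not A = not 0 = 1
C implies not A = 3/4 implies 1 = 1
not A implies C = 1 implies 3/4 = 3/4
(C implies not A) or (not A implies C) = 1 or 3/4 = 1
and checking the remaining 24 assignments likewise gives ≥ 1 in every case.

Yes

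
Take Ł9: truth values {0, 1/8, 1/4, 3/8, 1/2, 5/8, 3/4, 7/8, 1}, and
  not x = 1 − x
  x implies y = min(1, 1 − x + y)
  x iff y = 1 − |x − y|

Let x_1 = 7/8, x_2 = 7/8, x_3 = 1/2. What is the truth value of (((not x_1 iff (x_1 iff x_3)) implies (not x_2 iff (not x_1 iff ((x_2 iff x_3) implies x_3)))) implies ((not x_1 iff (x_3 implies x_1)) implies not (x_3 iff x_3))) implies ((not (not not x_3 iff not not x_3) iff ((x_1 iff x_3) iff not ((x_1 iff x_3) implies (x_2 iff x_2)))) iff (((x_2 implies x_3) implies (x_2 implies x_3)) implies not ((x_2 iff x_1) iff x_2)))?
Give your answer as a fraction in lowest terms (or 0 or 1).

not x_1 = not 7/8 = 1/8
x_1 iff x_3 = 7/8 iff 1/2 = 5/8
not x_1 iff (x_1 iff x_3) = 1/8 iff 5/8 = 1/2
not x_2 = not 7/8 = 1/8
not x_1 = not 7/8 = 1/8
x_2 iff x_3 = 7/8 iff 1/2 = 5/8
(x_2 iff x_3) implies x_3 = 5/8 implies 1/2 = 7/8
not x_1 iff ((x_2 iff x_3) implies x_3) = 1/8 iff 7/8 = 1/4
not x_2 iff (not x_1 iff ((x_2 iff x_3) implies x_3)) = 1/8 iff 1/4 = 7/8
(not x_1 iff (x_1 iff x_3)) implies (not x_2 iff (not x_1 iff ((x_2 iff x_3) implies x_3))) = 1/2 implies 7/8 = 1
not x_1 = not 7/8 = 1/8
x_3 implies x_1 = 1/2 implies 7/8 = 1
not x_1 iff (x_3 implies x_1) = 1/8 iff 1 = 1/8
x_3 iff x_3 = 1/2 iff 1/2 = 1
not (x_3 iff x_3) = not 1 = 0
(not x_1 iff (x_3 implies x_1)) implies not (x_3 iff x_3) = 1/8 implies 0 = 7/8
((not x_1 iff (x_1 iff x_3)) implies (not x_2 iff (not x_1 iff ((x_2 iff x_3) implies x_3)))) implies ((not x_1 iff (x_3 implies x_1)) implies not (x_3 iff x_3)) = 1 implies 7/8 = 7/8
not x_3 = not 1/2 = 1/2
not not x_3 = not 1/2 = 1/2
not x_3 = not 1/2 = 1/2
not not x_3 = not 1/2 = 1/2
not not x_3 iff not not x_3 = 1/2 iff 1/2 = 1
not (not not x_3 iff not not x_3) = not 1 = 0
x_1 iff x_3 = 7/8 iff 1/2 = 5/8
x_1 iff x_3 = 7/8 iff 1/2 = 5/8
x_2 iff x_2 = 7/8 iff 7/8 = 1
(x_1 iff x_3) implies (x_2 iff x_2) = 5/8 implies 1 = 1
not ((x_1 iff x_3) implies (x_2 iff x_2)) = not 1 = 0
(x_1 iff x_3) iff not ((x_1 iff x_3) implies (x_2 iff x_2)) = 5/8 iff 0 = 3/8
not (not not x_3 iff not not x_3) iff ((x_1 iff x_3) iff not ((x_1 iff x_3) implies (x_2 iff x_2))) = 0 iff 3/8 = 5/8
x_2 implies x_3 = 7/8 implies 1/2 = 5/8
x_2 implies x_3 = 7/8 implies 1/2 = 5/8
(x_2 implies x_3) implies (x_2 implies x_3) = 5/8 implies 5/8 = 1
x_2 iff x_1 = 7/8 iff 7/8 = 1
(x_2 iff x_1) iff x_2 = 1 iff 7/8 = 7/8
not ((x_2 iff x_1) iff x_2) = not 7/8 = 1/8
((x_2 implies x_3) implies (x_2 implies x_3)) implies not ((x_2 iff x_1) iff x_2) = 1 implies 1/8 = 1/8
(not (not not x_3 iff not not x_3) iff ((x_1 iff x_3) iff not ((x_1 iff x_3) implies (x_2 iff x_2)))) iff (((x_2 implies x_3) implies (x_2 implies x_3)) implies not ((x_2 iff x_1) iff x_2)) = 5/8 iff 1/8 = 1/2
(((not x_1 iff (x_1 iff x_3)) implies (not x_2 iff (not x_1 iff ((x_2 iff x_3) implies x_3)))) implies ((not x_1 iff (x_3 implies x_1)) implies not (x_3 iff x_3))) implies ((not (not not x_3 iff not not x_3) iff ((x_1 iff x_3) iff not ((x_1 iff x_3) implies (x_2 iff x_2)))) iff (((x_2 implies x_3) implies (x_2 implies x_3)) implies not ((x_2 iff x_1) iff x_2))) = 7/8 implies 1/2 = 5/8

5/8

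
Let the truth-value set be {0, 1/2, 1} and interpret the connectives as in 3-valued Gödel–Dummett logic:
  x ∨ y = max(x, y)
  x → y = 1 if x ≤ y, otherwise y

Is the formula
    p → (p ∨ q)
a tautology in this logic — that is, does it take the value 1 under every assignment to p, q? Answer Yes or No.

p = 0, q = 0 ↦ 1
p = 0, q = 1/2 ↦ 1
p = 0, q = 1 ↦ 1
p = 1/2, q = 0 ↦ 1
p = 1/2, q = 1/2 ↦ 1
p = 1/2, q = 1 ↦ 1
p = 1, q = 0 ↦ 1
p = 1, q = 1/2 ↦ 1
p = 1, q = 1 ↦ 1
Every assignment gives a value ≥ 1.

Yes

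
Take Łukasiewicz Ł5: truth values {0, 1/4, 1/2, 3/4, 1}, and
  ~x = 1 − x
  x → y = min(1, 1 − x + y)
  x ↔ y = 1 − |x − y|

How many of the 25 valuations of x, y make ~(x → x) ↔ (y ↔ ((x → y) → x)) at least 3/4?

8

value 1: 4 assignments (counts)
value 3/4: 4 assignments (counts)
value 1/2: 7 assignments
value 1/4: 5 assignments
value 0: 5 assignments
So 8 of the 25 assignments meet the threshold.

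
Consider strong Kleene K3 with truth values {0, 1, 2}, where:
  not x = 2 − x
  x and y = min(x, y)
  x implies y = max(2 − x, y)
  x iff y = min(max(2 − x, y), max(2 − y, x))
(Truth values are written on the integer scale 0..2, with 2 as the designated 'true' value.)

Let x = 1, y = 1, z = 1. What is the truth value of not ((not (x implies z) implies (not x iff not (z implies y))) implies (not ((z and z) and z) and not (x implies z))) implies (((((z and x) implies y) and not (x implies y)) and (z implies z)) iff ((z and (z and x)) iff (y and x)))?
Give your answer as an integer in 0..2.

1

x implies z = 1 implies 1 = 1
not (x implies z) = not 1 = 1
not x = not 1 = 1
z implies y = 1 implies 1 = 1
not (z implies y) = not 1 = 1
not x iff not (z implies y) = 1 iff 1 = 1
not (x implies z) implies (not x iff not (z implies y)) = 1 implies 1 = 1
z and z = 1 and 1 = 1
(z and z) and z = 1 and 1 = 1
not ((z and z) and z) = not 1 = 1
x implies z = 1 implies 1 = 1
not (x implies z) = not 1 = 1
not ((z and z) and z) and not (x implies z) = 1 and 1 = 1
(not (x implies z) implies (not x iff not (z implies y))) implies (not ((z and z) and z) and not (x implies z)) = 1 implies 1 = 1
not ((not (x implies z) implies (not x iff not (z implies y))) implies (not ((z and z) and z) and not (x implies z))) = not 1 = 1
z and x = 1 and 1 = 1
(z and x) implies y = 1 implies 1 = 1
x implies y = 1 implies 1 = 1
not (x implies y) = not 1 = 1
((z and x) implies y) and not (x implies y) = 1 and 1 = 1
z implies z = 1 implies 1 = 1
(((z and x) implies y) and not (x implies y)) and (z implies z) = 1 and 1 = 1
z and x = 1 and 1 = 1
z and (z and x) = 1 and 1 = 1
y and x = 1 and 1 = 1
(z and (z and x)) iff (y and x) = 1 iff 1 = 1
((((z and x) implies y) and not (x implies y)) and (z implies z)) iff ((z and (z and x)) iff (y and x)) = 1 iff 1 = 1
not ((not (x implies z) implies (not x iff not (z implies y))) implies (not ((z and z) and z) and not (x implies z))) implies (((((z and x) implies y) and not (x implies y)) and (z implies z)) iff ((z and (z and x)) iff (y and x))) = 1 implies 1 = 1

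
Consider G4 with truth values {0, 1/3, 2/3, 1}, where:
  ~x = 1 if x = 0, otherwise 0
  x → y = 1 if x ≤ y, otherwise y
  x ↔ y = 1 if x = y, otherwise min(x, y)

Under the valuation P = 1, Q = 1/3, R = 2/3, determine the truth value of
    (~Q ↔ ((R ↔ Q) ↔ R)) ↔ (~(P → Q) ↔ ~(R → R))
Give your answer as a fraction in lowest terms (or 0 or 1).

0

~Q = ~1/3 = 0
R ↔ Q = 2/3 ↔ 1/3 = 1/3
(R ↔ Q) ↔ R = 1/3 ↔ 2/3 = 1/3
~Q ↔ ((R ↔ Q) ↔ R) = 0 ↔ 1/3 = 0
P → Q = 1 → 1/3 = 1/3
~(P → Q) = ~1/3 = 0
R → R = 2/3 → 2/3 = 1
~(R → R) = ~1 = 0
~(P → Q) ↔ ~(R → R) = 0 ↔ 0 = 1
(~Q ↔ ((R ↔ Q) ↔ R)) ↔ (~(P → Q) ↔ ~(R → R)) = 0 ↔ 1 = 0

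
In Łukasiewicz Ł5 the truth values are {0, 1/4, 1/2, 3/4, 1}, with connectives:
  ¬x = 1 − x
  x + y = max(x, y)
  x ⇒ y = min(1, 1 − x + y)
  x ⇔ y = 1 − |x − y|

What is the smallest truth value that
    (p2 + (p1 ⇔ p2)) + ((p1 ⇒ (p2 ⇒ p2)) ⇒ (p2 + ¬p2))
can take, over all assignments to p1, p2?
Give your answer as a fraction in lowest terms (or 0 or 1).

1/2

Take p1 = 0, p2 = 1/2:
p1 ⇔ p2 = 0 ⇔ 1/2 = 1/2
p2 + (p1 ⇔ p2) = 1/2 + 1/2 = 1/2
p2 ⇒ p2 = 1/2 ⇒ 1/2 = 1
p1 ⇒ (p2 ⇒ p2) = 0 ⇒ 1 = 1
¬p2 = ¬1/2 = 1/2
p2 + ¬p2 = 1/2 + 1/2 = 1/2
(p1 ⇒ (p2 ⇒ p2)) ⇒ (p2 + ¬p2) = 1 ⇒ 1/2 = 1/2
(p2 + (p1 ⇔ p2)) + ((p1 ⇒ (p2 ⇒ p2)) ⇒ (p2 + ¬p2)) = 1/2 + 1/2 = 1/2
No assignment yields a value below 1/2, so this is the minimum.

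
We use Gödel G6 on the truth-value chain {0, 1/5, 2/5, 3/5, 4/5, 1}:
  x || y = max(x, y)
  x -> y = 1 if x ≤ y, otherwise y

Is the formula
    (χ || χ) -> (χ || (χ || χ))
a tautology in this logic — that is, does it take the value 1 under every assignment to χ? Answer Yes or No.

χ = 0 ↦ 1
χ = 1/5 ↦ 1
χ = 2/5 ↦ 1
χ = 3/5 ↦ 1
χ = 4/5 ↦ 1
χ = 1 ↦ 1
Every assignment gives a value ≥ 1.

Yes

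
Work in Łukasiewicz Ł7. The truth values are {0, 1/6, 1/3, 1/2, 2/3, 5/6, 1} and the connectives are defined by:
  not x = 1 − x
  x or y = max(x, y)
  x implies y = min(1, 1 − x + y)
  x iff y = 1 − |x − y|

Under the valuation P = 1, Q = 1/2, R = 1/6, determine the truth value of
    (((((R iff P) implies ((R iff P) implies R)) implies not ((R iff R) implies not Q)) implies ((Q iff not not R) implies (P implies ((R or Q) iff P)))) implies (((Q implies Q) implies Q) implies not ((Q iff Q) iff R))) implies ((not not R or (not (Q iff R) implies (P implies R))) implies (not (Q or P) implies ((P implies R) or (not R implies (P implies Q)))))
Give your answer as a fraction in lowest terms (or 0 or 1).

R iff P = 1/6 iff 1 = 1/6
R iff P = 1/6 iff 1 = 1/6
(R iff P) implies R = 1/6 implies 1/6 = 1
(R iff P) implies ((R iff P) implies R) = 1/6 implies 1 = 1
R iff R = 1/6 iff 1/6 = 1
not Q = not 1/2 = 1/2
(R iff R) implies not Q = 1 implies 1/2 = 1/2
not ((R iff R) implies not Q) = not 1/2 = 1/2
((R iff P) implies ((R iff P) implies R)) implies not ((R iff R) implies not Q) = 1 implies 1/2 = 1/2
not R = not 1/6 = 5/6
not not R = not 5/6 = 1/6
Q iff not not R = 1/2 iff 1/6 = 2/3
R or Q = 1/6 or 1/2 = 1/2
(R or Q) iff P = 1/2 iff 1 = 1/2
P implies ((R or Q) iff P) = 1 implies 1/2 = 1/2
(Q iff not not R) implies (P implies ((R or Q) iff P)) = 2/3 implies 1/2 = 5/6
(((R iff P) implies ((R iff P) implies R)) implies not ((R iff R) implies not Q)) implies ((Q iff not not R) implies (P implies ((R or Q) iff P))) = 1/2 implies 5/6 = 1
Q implies Q = 1/2 implies 1/2 = 1
(Q implies Q) implies Q = 1 implies 1/2 = 1/2
Q iff Q = 1/2 iff 1/2 = 1
(Q iff Q) iff R = 1 iff 1/6 = 1/6
not ((Q iff Q) iff R) = not 1/6 = 5/6
((Q implies Q) implies Q) implies not ((Q iff Q) iff R) = 1/2 implies 5/6 = 1
((((R iff P) implies ((R iff P) implies R)) implies not ((R iff R) implies not Q)) implies ((Q iff not not R) implies (P implies ((R or Q) iff P)))) implies (((Q implies Q) implies Q) implies not ((Q iff Q) iff R)) = 1 implies 1 = 1
not R = not 1/6 = 5/6
not not R = not 5/6 = 1/6
Q iff R = 1/2 iff 1/6 = 2/3
not (Q iff R) = not 2/3 = 1/3
P implies R = 1 implies 1/6 = 1/6
not (Q iff R) implies (P implies R) = 1/3 implies 1/6 = 5/6
not not R or (not (Q iff R) implies (P implies R)) = 1/6 or 5/6 = 5/6
Q or P = 1/2 or 1 = 1
not (Q or P) = not 1 = 0
P implies R = 1 implies 1/6 = 1/6
not R = not 1/6 = 5/6
P implies Q = 1 implies 1/2 = 1/2
not R implies (P implies Q) = 5/6 implies 1/2 = 2/3
(P implies R) or (not R implies (P implies Q)) = 1/6 or 2/3 = 2/3
not (Q or P) implies ((P implies R) or (not R implies (P implies Q))) = 0 implies 2/3 = 1
(not not R or (not (Q iff R) implies (P implies R))) implies (not (Q or P) implies ((P implies R) or (not R implies (P implies Q)))) = 5/6 implies 1 = 1
(((((R iff P) implies ((R iff P) implies R)) implies not ((R iff R) implies not Q)) implies ((Q iff not not R) implies (P implies ((R or Q) iff P)))) implies (((Q implies Q) implies Q) implies not ((Q iff Q) iff R))) implies ((not not R or (not (Q iff R) implies (P implies R))) implies (not (Q or P) implies ((P implies R) or (not R implies (P implies Q))))) = 1 implies 1 = 1

1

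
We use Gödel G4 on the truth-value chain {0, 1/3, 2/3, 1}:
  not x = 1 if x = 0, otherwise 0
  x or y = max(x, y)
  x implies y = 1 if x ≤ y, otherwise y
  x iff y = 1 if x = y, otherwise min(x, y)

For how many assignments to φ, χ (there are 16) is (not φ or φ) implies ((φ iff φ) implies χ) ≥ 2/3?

φ = 0, χ = 0 ↦ 0  <
φ = 0, χ = 1/3 ↦ 1/3  <
φ = 0, χ = 2/3 ↦ 2/3  ≥
φ = 0, χ = 1 ↦ 1  ≥
φ = 1/3, χ = 0 ↦ 0  <
φ = 1/3, χ = 1/3 ↦ 1  ≥
φ = 1/3, χ = 2/3 ↦ 1  ≥
φ = 1/3, χ = 1 ↦ 1  ≥
φ = 2/3, χ = 0 ↦ 0  <
φ = 2/3, χ = 1/3 ↦ 1/3  <
φ = 2/3, χ = 2/3 ↦ 1  ≥
φ = 2/3, χ = 1 ↦ 1  ≥
φ = 1, χ = 0 ↦ 0  <
φ = 1, χ = 1/3 ↦ 1/3  <
φ = 1, χ = 2/3 ↦ 2/3  ≥
φ = 1, χ = 1 ↦ 1  ≥
So 9 of the 16 assignments meet the threshold.

9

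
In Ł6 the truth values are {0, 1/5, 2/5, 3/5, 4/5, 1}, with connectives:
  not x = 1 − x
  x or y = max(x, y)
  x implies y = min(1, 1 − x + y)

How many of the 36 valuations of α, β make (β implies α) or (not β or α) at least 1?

value 1: 21 assignments (counts)
value 4/5: 5 assignments
value 3/5: 4 assignments
value 2/5: 3 assignments
value 1/5: 2 assignments
value 0: 1 assignment
So 21 of the 36 assignments meet the threshold.

21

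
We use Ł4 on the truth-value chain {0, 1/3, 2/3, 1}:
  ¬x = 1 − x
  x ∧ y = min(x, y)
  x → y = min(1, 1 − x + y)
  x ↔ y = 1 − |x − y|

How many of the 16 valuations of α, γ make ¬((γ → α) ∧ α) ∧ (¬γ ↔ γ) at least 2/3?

4

α = 0, γ = 0 ↦ 0  <
α = 0, γ = 1/3 ↦ 2/3  ≥
α = 0, γ = 2/3 ↦ 2/3  ≥
α = 0, γ = 1 ↦ 0  <
α = 1/3, γ = 0 ↦ 0  <
α = 1/3, γ = 1/3 ↦ 2/3  ≥
α = 1/3, γ = 2/3 ↦ 2/3  ≥
α = 1/3, γ = 1 ↦ 0  <
α = 2/3, γ = 0 ↦ 0  <
α = 2/3, γ = 1/3 ↦ 1/3  <
α = 2/3, γ = 2/3 ↦ 1/3  <
α = 2/3, γ = 1 ↦ 0  <
α = 1, γ = 0 ↦ 0  <
α = 1, γ = 1/3 ↦ 0  <
α = 1, γ = 2/3 ↦ 0  <
α = 1, γ = 1 ↦ 0  <
So 4 of the 16 assignments meet the threshold.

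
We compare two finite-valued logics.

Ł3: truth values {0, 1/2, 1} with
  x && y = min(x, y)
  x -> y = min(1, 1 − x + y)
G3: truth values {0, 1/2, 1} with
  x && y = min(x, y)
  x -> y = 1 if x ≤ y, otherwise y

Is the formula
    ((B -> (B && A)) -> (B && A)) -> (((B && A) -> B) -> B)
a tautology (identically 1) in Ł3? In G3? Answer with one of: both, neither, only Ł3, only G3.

In Ł3: every assignment gives 1 — tautology.
In G3: at A = 0, B = 1/2 the value is 1/2 — not a tautology.

only Ł3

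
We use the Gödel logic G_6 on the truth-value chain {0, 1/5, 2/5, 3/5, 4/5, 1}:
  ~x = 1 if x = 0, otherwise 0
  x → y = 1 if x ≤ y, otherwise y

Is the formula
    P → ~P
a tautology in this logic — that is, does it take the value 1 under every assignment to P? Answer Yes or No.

Counterexample: take P = 1/5.
~P = ~1/5 = 0
P → ~P = 1/5 → 0 = 0
This gives 0 ≠ 1.

No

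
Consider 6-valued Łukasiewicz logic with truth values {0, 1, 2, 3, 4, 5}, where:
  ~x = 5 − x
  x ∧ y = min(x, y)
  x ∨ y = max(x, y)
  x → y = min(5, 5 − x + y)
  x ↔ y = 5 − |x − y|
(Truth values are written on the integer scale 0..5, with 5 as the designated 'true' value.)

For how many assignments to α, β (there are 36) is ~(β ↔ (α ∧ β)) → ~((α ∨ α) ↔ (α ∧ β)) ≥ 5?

value 5: 21 assignments (counts)
value 4: 5 assignments
value 3: 4 assignments
value 2: 3 assignments
value 1: 2 assignments
value 0: 1 assignment
So 21 of the 36 assignments meet the threshold.

21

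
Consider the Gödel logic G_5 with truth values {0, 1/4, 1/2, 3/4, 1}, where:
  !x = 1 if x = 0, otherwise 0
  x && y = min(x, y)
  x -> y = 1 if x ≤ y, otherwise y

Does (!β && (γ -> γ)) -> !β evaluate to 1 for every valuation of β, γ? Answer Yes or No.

Yes

At β = 1/2, γ = 1/4, for instance:
!β = !1/2 = 0
γ -> γ = 1/4 -> 1/4 = 1
!β && (γ -> γ) = 0 && 1 = 0
(!β && (γ -> γ)) -> !β = 0 -> 0 = 1
and checking the remaining 24 assignments likewise gives ≥ 1 in every case.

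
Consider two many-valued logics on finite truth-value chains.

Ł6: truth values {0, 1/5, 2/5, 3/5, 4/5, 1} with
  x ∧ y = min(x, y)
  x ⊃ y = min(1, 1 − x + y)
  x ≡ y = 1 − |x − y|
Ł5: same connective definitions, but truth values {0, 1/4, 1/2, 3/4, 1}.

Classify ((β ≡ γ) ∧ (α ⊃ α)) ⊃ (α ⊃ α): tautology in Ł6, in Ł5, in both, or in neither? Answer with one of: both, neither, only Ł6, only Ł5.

both

In Ł6: every assignment gives 1 — tautology.
In Ł5: every assignment gives 1 — tautology.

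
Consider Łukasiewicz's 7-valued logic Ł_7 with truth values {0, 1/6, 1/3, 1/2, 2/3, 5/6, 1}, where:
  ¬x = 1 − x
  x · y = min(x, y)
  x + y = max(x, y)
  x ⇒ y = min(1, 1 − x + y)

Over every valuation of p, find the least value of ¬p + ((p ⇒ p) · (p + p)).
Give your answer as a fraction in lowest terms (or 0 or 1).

Take p = 1/2:
¬p = ¬1/2 = 1/2
p ⇒ p = 1/2 ⇒ 1/2 = 1
p + p = 1/2 + 1/2 = 1/2
(p ⇒ p) · (p + p) = 1 · 1/2 = 1/2
¬p + ((p ⇒ p) · (p + p)) = 1/2 + 1/2 = 1/2
No assignment yields a value below 1/2, so this is the minimum.

1/2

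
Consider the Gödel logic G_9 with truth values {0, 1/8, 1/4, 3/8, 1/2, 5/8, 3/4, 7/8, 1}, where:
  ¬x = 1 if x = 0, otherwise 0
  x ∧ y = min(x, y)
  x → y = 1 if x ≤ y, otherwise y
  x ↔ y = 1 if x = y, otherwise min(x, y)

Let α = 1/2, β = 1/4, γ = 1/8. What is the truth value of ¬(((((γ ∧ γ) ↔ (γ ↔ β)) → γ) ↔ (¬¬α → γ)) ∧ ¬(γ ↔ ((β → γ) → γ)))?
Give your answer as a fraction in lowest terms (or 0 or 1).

γ ∧ γ = 1/8 ∧ 1/8 = 1/8
γ ↔ β = 1/8 ↔ 1/4 = 1/8
(γ ∧ γ) ↔ (γ ↔ β) = 1/8 ↔ 1/8 = 1
((γ ∧ γ) ↔ (γ ↔ β)) → γ = 1 → 1/8 = 1/8
¬α = ¬1/2 = 0
¬¬α = ¬0 = 1
¬¬α → γ = 1 → 1/8 = 1/8
(((γ ∧ γ) ↔ (γ ↔ β)) → γ) ↔ (¬¬α → γ) = 1/8 ↔ 1/8 = 1
β → γ = 1/4 → 1/8 = 1/8
(β → γ) → γ = 1/8 → 1/8 = 1
γ ↔ ((β → γ) → γ) = 1/8 ↔ 1 = 1/8
¬(γ ↔ ((β → γ) → γ)) = ¬1/8 = 0
((((γ ∧ γ) ↔ (γ ↔ β)) → γ) ↔ (¬¬α → γ)) ∧ ¬(γ ↔ ((β → γ) → γ)) = 1 ∧ 0 = 0
¬(((((γ ∧ γ) ↔ (γ ↔ β)) → γ) ↔ (¬¬α → γ)) ∧ ¬(γ ↔ ((β → γ) → γ))) = ¬0 = 1

1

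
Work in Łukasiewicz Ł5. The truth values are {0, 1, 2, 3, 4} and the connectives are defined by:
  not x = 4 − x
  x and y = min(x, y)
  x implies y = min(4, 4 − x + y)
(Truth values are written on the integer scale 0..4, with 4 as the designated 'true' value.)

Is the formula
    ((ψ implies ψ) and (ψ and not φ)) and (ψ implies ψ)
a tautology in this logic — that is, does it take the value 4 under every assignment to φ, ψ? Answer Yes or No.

No

Counterexample: take φ = 0, ψ = 0.
ψ implies ψ = 0 implies 0 = 4
not φ = not 0 = 4
ψ and not φ = 0 and 4 = 0
(ψ implies ψ) and (ψ and not φ) = 4 and 0 = 0
((ψ implies ψ) and (ψ and not φ)) and (ψ implies ψ) = 0 and 4 = 0
This gives 0 ≠ 4.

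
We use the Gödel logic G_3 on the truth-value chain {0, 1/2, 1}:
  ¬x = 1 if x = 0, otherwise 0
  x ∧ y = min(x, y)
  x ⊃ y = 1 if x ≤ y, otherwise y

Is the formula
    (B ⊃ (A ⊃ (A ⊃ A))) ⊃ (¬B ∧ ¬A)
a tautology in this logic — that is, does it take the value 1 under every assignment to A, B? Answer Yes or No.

No

Counterexample: take A = 0, B = 1/2.
A ⊃ A = 0 ⊃ 0 = 1
A ⊃ (A ⊃ A) = 0 ⊃ 1 = 1
B ⊃ (A ⊃ (A ⊃ A)) = 1/2 ⊃ 1 = 1
¬B = ¬1/2 = 0
¬A = ¬0 = 1
¬B ∧ ¬A = 0 ∧ 1 = 0
(B ⊃ (A ⊃ (A ⊃ A))) ⊃ (¬B ∧ ¬A) = 1 ⊃ 0 = 0
This gives 0 ≠ 1.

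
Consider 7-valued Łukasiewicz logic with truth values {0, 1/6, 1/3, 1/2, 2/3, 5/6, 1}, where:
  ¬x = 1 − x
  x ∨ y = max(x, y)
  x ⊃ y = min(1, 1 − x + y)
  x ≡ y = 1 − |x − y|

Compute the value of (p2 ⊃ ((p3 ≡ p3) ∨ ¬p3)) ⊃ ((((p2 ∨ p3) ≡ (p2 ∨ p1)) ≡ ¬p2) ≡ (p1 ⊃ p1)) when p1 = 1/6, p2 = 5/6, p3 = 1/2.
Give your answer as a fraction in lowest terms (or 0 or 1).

1/6

p3 ≡ p3 = 1/2 ≡ 1/2 = 1
¬p3 = ¬1/2 = 1/2
(p3 ≡ p3) ∨ ¬p3 = 1 ∨ 1/2 = 1
p2 ⊃ ((p3 ≡ p3) ∨ ¬p3) = 5/6 ⊃ 1 = 1
p2 ∨ p3 = 5/6 ∨ 1/2 = 5/6
p2 ∨ p1 = 5/6 ∨ 1/6 = 5/6
(p2 ∨ p3) ≡ (p2 ∨ p1) = 5/6 ≡ 5/6 = 1
¬p2 = ¬5/6 = 1/6
((p2 ∨ p3) ≡ (p2 ∨ p1)) ≡ ¬p2 = 1 ≡ 1/6 = 1/6
p1 ⊃ p1 = 1/6 ⊃ 1/6 = 1
(((p2 ∨ p3) ≡ (p2 ∨ p1)) ≡ ¬p2) ≡ (p1 ⊃ p1) = 1/6 ≡ 1 = 1/6
(p2 ⊃ ((p3 ≡ p3) ∨ ¬p3)) ⊃ ((((p2 ∨ p3) ≡ (p2 ∨ p1)) ≡ ¬p2) ≡ (p1 ⊃ p1)) = 1 ⊃ 1/6 = 1/6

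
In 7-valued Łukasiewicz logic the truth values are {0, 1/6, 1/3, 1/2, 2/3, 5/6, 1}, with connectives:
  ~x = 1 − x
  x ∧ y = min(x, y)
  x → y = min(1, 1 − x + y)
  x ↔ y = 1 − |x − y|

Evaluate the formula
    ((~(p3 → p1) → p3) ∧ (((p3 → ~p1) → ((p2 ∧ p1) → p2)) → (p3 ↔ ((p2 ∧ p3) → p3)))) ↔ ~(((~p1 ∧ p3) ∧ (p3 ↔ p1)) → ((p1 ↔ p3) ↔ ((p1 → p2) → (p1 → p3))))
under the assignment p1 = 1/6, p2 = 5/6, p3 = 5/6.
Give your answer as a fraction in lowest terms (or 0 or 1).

1/6

p3 → p1 = 5/6 → 1/6 = 1/3
~(p3 → p1) = ~1/3 = 2/3
~(p3 → p1) → p3 = 2/3 → 5/6 = 1
~p1 = ~1/6 = 5/6
p3 → ~p1 = 5/6 → 5/6 = 1
p2 ∧ p1 = 5/6 ∧ 1/6 = 1/6
(p2 ∧ p1) → p2 = 1/6 → 5/6 = 1
(p3 → ~p1) → ((p2 ∧ p1) → p2) = 1 → 1 = 1
p2 ∧ p3 = 5/6 ∧ 5/6 = 5/6
(p2 ∧ p3) → p3 = 5/6 → 5/6 = 1
p3 ↔ ((p2 ∧ p3) → p3) = 5/6 ↔ 1 = 5/6
((p3 → ~p1) → ((p2 ∧ p1) → p2)) → (p3 ↔ ((p2 ∧ p3) → p3)) = 1 → 5/6 = 5/6
(~(p3 → p1) → p3) ∧ (((p3 → ~p1) → ((p2 ∧ p1) → p2)) → (p3 ↔ ((p2 ∧ p3) → p3))) = 1 ∧ 5/6 = 5/6
~p1 = ~1/6 = 5/6
~p1 ∧ p3 = 5/6 ∧ 5/6 = 5/6
p3 ↔ p1 = 5/6 ↔ 1/6 = 1/3
(~p1 ∧ p3) ∧ (p3 ↔ p1) = 5/6 ∧ 1/3 = 1/3
p1 ↔ p3 = 1/6 ↔ 5/6 = 1/3
p1 → p2 = 1/6 → 5/6 = 1
p1 → p3 = 1/6 → 5/6 = 1
(p1 → p2) → (p1 → p3) = 1 → 1 = 1
(p1 ↔ p3) ↔ ((p1 → p2) → (p1 → p3)) = 1/3 ↔ 1 = 1/3
((~p1 ∧ p3) ∧ (p3 ↔ p1)) → ((p1 ↔ p3) ↔ ((p1 → p2) → (p1 → p3))) = 1/3 → 1/3 = 1
~(((~p1 ∧ p3) ∧ (p3 ↔ p1)) → ((p1 ↔ p3) ↔ ((p1 → p2) → (p1 → p3)))) = ~1 = 0
((~(p3 → p1) → p3) ∧ (((p3 → ~p1) → ((p2 ∧ p1) → p2)) → (p3 ↔ ((p2 ∧ p3) → p3)))) ↔ ~(((~p1 ∧ p3) ∧ (p3 ↔ p1)) → ((p1 ↔ p3) ↔ ((p1 → p2) → (p1 → p3)))) = 5/6 ↔ 0 = 1/6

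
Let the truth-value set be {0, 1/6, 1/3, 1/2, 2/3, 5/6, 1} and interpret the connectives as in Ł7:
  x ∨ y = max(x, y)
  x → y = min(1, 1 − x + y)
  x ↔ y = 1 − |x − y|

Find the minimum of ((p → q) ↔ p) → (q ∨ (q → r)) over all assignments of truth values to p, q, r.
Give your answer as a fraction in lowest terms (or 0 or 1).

Take p = 2/3, q = 1/3, r = 0:
p → q = 2/3 → 1/3 = 2/3
(p → q) ↔ p = 2/3 ↔ 2/3 = 1
q → r = 1/3 → 0 = 2/3
q ∨ (q → r) = 1/3 ∨ 2/3 = 2/3
((p → q) ↔ p) → (q ∨ (q → r)) = 1 → 2/3 = 2/3
No assignment yields a value below 2/3, so this is the minimum.

2/3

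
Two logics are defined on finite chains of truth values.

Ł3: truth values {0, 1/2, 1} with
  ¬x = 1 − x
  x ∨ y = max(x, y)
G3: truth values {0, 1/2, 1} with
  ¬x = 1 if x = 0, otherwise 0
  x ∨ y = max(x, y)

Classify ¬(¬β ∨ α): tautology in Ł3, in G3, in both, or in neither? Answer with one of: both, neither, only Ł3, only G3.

In Ł3: at α = 0, β = 0 the value is 0 — not a tautology.
In G3: at α = 0, β = 0 the value is 0 — not a tautology.

neither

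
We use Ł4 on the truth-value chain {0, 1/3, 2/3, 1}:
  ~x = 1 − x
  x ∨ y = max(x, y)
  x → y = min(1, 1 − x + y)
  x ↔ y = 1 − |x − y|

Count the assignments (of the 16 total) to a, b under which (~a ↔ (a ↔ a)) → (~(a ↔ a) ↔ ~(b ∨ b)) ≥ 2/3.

13

a = 0, b = 0 ↦ 0  <
a = 0, b = 1/3 ↦ 1/3  <
a = 0, b = 2/3 ↦ 2/3  ≥
a = 0, b = 1 ↦ 1  ≥
a = 1/3, b = 0 ↦ 1/3  <
a = 1/3, b = 1/3 ↦ 2/3  ≥
a = 1/3, b = 2/3 ↦ 1  ≥
a = 1/3, b = 1 ↦ 1  ≥
a = 2/3, b = 0 ↦ 2/3  ≥
a = 2/3, b = 1/3 ↦ 1  ≥
a = 2/3, b = 2/3 ↦ 1  ≥
a = 2/3, b = 1 ↦ 1  ≥
a = 1, b = 0 ↦ 1  ≥
a = 1, b = 1/3 ↦ 1  ≥
a = 1, b = 2/3 ↦ 1  ≥
a = 1, b = 1 ↦ 1  ≥
So 13 of the 16 assignments meet the threshold.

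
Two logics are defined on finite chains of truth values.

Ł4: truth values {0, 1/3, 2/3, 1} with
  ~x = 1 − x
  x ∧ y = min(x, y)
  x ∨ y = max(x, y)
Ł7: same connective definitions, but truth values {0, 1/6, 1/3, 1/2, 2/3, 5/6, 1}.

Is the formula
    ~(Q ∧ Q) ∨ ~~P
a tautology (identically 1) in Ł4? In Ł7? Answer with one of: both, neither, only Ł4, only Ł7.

neither

In Ł4: at P = 0, Q = 1/3 the value is 2/3 — not a tautology.
In Ł7: at P = 0, Q = 1/6 the value is 5/6 — not a tautology.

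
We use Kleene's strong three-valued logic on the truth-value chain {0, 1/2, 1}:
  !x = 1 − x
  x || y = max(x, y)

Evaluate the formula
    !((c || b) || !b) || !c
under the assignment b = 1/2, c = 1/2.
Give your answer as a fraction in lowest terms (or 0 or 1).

c || b = 1/2 || 1/2 = 1/2
!b = !1/2 = 1/2
(c || b) || !b = 1/2 || 1/2 = 1/2
!((c || b) || !b) = !1/2 = 1/2
!c = !1/2 = 1/2
!((c || b) || !b) || !c = 1/2 || 1/2 = 1/2

1/2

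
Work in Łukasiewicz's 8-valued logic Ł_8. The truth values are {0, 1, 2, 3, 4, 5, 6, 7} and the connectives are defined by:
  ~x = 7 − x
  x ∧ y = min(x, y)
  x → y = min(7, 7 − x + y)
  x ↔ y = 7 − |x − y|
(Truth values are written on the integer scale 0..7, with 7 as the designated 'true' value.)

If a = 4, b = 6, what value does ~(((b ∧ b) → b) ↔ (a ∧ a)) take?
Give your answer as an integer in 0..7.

b ∧ b = 6 ∧ 6 = 6
(b ∧ b) → b = 6 → 6 = 7
a ∧ a = 4 ∧ 4 = 4
((b ∧ b) → b) ↔ (a ∧ a) = 7 ↔ 4 = 4
~(((b ∧ b) → b) ↔ (a ∧ a)) = ~4 = 3

3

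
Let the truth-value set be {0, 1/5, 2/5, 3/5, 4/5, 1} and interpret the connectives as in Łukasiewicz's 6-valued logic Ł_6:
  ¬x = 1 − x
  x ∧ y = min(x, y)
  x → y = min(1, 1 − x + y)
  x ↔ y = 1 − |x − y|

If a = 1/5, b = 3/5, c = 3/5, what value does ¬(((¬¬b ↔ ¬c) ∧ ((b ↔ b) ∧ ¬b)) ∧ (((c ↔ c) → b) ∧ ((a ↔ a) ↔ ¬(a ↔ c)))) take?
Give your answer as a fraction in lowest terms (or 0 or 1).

¬b = ¬3/5 = 2/5
¬¬b = ¬2/5 = 3/5
¬c = ¬3/5 = 2/5
¬¬b ↔ ¬c = 3/5 ↔ 2/5 = 4/5
b ↔ b = 3/5 ↔ 3/5 = 1
¬b = ¬3/5 = 2/5
(b ↔ b) ∧ ¬b = 1 ∧ 2/5 = 2/5
(¬¬b ↔ ¬c) ∧ ((b ↔ b) ∧ ¬b) = 4/5 ∧ 2/5 = 2/5
c ↔ c = 3/5 ↔ 3/5 = 1
(c ↔ c) → b = 1 → 3/5 = 3/5
a ↔ a = 1/5 ↔ 1/5 = 1
a ↔ c = 1/5 ↔ 3/5 = 3/5
¬(a ↔ c) = ¬3/5 = 2/5
(a ↔ a) ↔ ¬(a ↔ c) = 1 ↔ 2/5 = 2/5
((c ↔ c) → b) ∧ ((a ↔ a) ↔ ¬(a ↔ c)) = 3/5 ∧ 2/5 = 2/5
((¬¬b ↔ ¬c) ∧ ((b ↔ b) ∧ ¬b)) ∧ (((c ↔ c) → b) ∧ ((a ↔ a) ↔ ¬(a ↔ c))) = 2/5 ∧ 2/5 = 2/5
¬(((¬¬b ↔ ¬c) ∧ ((b ↔ b) ∧ ¬b)) ∧ (((c ↔ c) → b) ∧ ((a ↔ a) ↔ ¬(a ↔ c)))) = ¬2/5 = 3/5

3/5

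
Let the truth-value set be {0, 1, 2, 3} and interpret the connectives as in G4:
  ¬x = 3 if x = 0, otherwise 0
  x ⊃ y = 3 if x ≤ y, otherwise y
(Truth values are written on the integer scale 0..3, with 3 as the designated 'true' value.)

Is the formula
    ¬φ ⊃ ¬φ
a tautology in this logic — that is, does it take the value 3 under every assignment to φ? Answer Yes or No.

φ = 0 ↦ 3
φ = 1 ↦ 3
φ = 2 ↦ 3
φ = 3 ↦ 3
Every assignment gives a value ≥ 3.

Yes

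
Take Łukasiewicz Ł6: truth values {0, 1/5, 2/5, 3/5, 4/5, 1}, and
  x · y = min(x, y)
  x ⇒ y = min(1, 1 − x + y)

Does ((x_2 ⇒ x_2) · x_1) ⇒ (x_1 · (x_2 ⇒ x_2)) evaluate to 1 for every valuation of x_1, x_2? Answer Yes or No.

At x_1 = 1/5, x_2 = 1, for instance:
x_2 ⇒ x_2 = 1 ⇒ 1 = 1
(x_2 ⇒ x_2) · x_1 = 1 · 1/5 = 1/5
x_1 · (x_2 ⇒ x_2) = 1/5 · 1 = 1/5
((x_2 ⇒ x_2) · x_1) ⇒ (x_1 · (x_2 ⇒ x_2)) = 1/5 ⇒ 1/5 = 1
and checking the remaining 35 assignments likewise gives ≥ 1 in every case.

Yes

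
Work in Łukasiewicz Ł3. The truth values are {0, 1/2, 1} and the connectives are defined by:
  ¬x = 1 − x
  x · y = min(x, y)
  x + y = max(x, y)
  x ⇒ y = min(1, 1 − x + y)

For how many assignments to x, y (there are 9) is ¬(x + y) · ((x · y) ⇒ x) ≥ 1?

1

x = 0, y = 0 ↦ 1  ≥
x = 0, y = 1/2 ↦ 1/2  <
x = 0, y = 1 ↦ 0  <
x = 1/2, y = 0 ↦ 1/2  <
x = 1/2, y = 1/2 ↦ 1/2  <
x = 1/2, y = 1 ↦ 0  <
x = 1, y = 0 ↦ 0  <
x = 1, y = 1/2 ↦ 0  <
x = 1, y = 1 ↦ 0  <
So 1 of the 9 assignments meets the threshold.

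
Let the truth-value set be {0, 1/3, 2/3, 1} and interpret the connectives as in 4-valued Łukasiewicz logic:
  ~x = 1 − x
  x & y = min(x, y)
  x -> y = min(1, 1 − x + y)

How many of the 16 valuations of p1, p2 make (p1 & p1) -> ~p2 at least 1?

10

p1 = 0, p2 = 0 ↦ 1  ≥
p1 = 0, p2 = 1/3 ↦ 1  ≥
p1 = 0, p2 = 2/3 ↦ 1  ≥
p1 = 0, p2 = 1 ↦ 1  ≥
p1 = 1/3, p2 = 0 ↦ 1  ≥
p1 = 1/3, p2 = 1/3 ↦ 1  ≥
p1 = 1/3, p2 = 2/3 ↦ 1  ≥
p1 = 1/3, p2 = 1 ↦ 2/3  <
p1 = 2/3, p2 = 0 ↦ 1  ≥
p1 = 2/3, p2 = 1/3 ↦ 1  ≥
p1 = 2/3, p2 = 2/3 ↦ 2/3  <
p1 = 2/3, p2 = 1 ↦ 1/3  <
p1 = 1, p2 = 0 ↦ 1  ≥
p1 = 1, p2 = 1/3 ↦ 2/3  <
p1 = 1, p2 = 2/3 ↦ 1/3  <
p1 = 1, p2 = 1 ↦ 0  <
So 10 of the 16 assignments meet the threshold.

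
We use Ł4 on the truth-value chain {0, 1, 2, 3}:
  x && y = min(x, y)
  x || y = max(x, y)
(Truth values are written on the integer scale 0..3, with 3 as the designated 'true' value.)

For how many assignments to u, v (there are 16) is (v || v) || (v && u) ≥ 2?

u = 0, v = 0 ↦ 0  <
u = 0, v = 1 ↦ 1  <
u = 0, v = 2 ↦ 2  ≥
u = 0, v = 3 ↦ 3  ≥
u = 1, v = 0 ↦ 0  <
u = 1, v = 1 ↦ 1  <
u = 1, v = 2 ↦ 2  ≥
u = 1, v = 3 ↦ 3  ≥
u = 2, v = 0 ↦ 0  <
u = 2, v = 1 ↦ 1  <
u = 2, v = 2 ↦ 2  ≥
u = 2, v = 3 ↦ 3  ≥
u = 3, v = 0 ↦ 0  <
u = 3, v = 1 ↦ 1  <
u = 3, v = 2 ↦ 2  ≥
u = 3, v = 3 ↦ 3  ≥
So 8 of the 16 assignments meet the threshold.

8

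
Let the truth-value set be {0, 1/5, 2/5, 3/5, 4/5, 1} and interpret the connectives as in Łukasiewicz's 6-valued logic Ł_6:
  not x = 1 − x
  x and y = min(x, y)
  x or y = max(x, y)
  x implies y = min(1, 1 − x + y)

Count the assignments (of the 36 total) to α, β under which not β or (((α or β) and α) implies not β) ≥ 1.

value 1: 21 assignments (counts)
value 4/5: 5 assignments
value 3/5: 4 assignments
value 2/5: 3 assignments
value 1/5: 2 assignments
value 0: 1 assignment
So 21 of the 36 assignments meet the threshold.

21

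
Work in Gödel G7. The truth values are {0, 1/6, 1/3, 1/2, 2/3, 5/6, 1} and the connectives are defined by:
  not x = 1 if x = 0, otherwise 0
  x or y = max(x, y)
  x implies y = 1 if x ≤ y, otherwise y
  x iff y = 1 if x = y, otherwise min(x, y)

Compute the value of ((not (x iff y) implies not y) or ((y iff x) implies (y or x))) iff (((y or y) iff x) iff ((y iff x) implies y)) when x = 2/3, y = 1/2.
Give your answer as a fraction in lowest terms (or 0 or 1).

1/2

x iff y = 2/3 iff 1/2 = 1/2
not (x iff y) = not 1/2 = 0
not y = not 1/2 = 0
not (x iff y) implies not y = 0 implies 0 = 1
y iff x = 1/2 iff 2/3 = 1/2
y or x = 1/2 or 2/3 = 2/3
(y iff x) implies (y or x) = 1/2 implies 2/3 = 1
(not (x iff y) implies not y) or ((y iff x) implies (y or x)) = 1 or 1 = 1
y or y = 1/2 or 1/2 = 1/2
(y or y) iff x = 1/2 iff 2/3 = 1/2
y iff x = 1/2 iff 2/3 = 1/2
(y iff x) implies y = 1/2 implies 1/2 = 1
((y or y) iff x) iff ((y iff x) implies y) = 1/2 iff 1 = 1/2
((not (x iff y) implies not y) or ((y iff x) implies (y or x))) iff (((y or y) iff x) iff ((y iff x) implies y)) = 1 iff 1/2 = 1/2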